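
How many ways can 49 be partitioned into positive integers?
173525

p(n) counts ways to write n as a sum of positive integers (order ignored).
Euler's pentagonal recurrence: p(k) = p(k-1) + p(k-2) - p(k-5) - p(k-7) + p(k-12) + p(k-15) - ... (offsets j(3j∓1)/2, signs ++--, p(0)=1, p(<0)=0).
DP table for k = 0..48: p(0)=1, p(1)=1, p(2)=2, p(3)=3, p(4)=5, p(5)=7, p(6)=11, p(7)=15, p(8)=22, p(9)=30, p(10)=42, p(11)=56, p(12)=77, p(13)=101, p(14)=135, p(15)=176, p(16)=231, p(17)=297, p(18)=385, p(19)=490, p(20)=627, p(21)=792, p(22)=1002, p(23)=1255, p(24)=1575, p(25)=1958, p(26)=2436, p(27)=3010, p(28)=3718, p(29)=4565, p(30)=5604, p(31)=6842, p(32)=8349, p(33)=10143, p(34)=12310, p(35)=14883, p(36)=17977, p(37)=21637, p(38)=26015, p(39)=31185, p(40)=37338, p(41)=44583, p(42)=53174, p(43)=63261, p(44)=75175, p(45)=89134, p(46)=105558, p(47)=124754, p(48)=147273.
Final step: p(49) = p(48) + p(47) - p(44) - p(42) + p(37) + p(34) - p(27) - p(23) + p(14) + p(9)
= 147273 + 124754 - 75175 - 53174 + 21637 + 12310 - 3010 - 1255 + 135 + 30
= 173525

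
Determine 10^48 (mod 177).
85

Repeated squaring. Binary of 48 = 110000.
10^1 ≡ 10 (mod 177); 10^2 ≡ 100 (mod 177); 10^4 ≡ 88 (mod 177); 10^8 ≡ 133 (mod 177); 10^16 ≡ 166 (mod 177); 10^32 ≡ 121 (mod 177)
10^48 = 10^16 × 10^32 ≡ 85 (mod 177)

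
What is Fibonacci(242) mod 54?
1

Matrix identity: Q^n = [[F_(n+1), F_n], [F_n, F_(n-1)]] with Q = [[1,1],[1,0]].
n = 242 = 11110010₂. Square-and-multiply, entries mod 54:
Q^1 = [[1,1],[1,0]]
Q^3 = (Q^1)²·Q = [[3,2],[2,1]]
Q^7 = (Q^3)²·Q = [[21,13],[13,8]]
Q^15 = (Q^7)²·Q = [[15,16],[16,53]]
Q^30 = (Q^15)² = [[49,8],[8,41]]
Q^60 = (Q^30)² = [[35,18],[18,17]]
Q^121 = (Q^60)²·Q = [[1,37],[37,18]]
Q^242 = (Q^121)² = [[20,1],[1,19]]
F_242 mod 54 = Q^242[0][1] = 1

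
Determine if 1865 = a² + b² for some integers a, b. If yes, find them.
4² + 43² (a=4, b=43)

Factorization: 1865 = 5 × 373
By Fermat: n is sum of two squares iff every prime p ≡ 3 (mod 4) appears to even power.
All primes ≡ 3 (mod 4) appear to even power.
Search a = 0, 1, 2, … for 1865 - a² a perfect square: first hit at a = 4: 1865 - 16 = 1849 = 43².
1865 = 4² + 43² = 16 + 1849 ✓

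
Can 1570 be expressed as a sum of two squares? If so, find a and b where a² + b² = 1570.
7² + 39² (a=7, b=39)

Factorization: 1570 = 2 × 5 × 157
By Fermat: n is sum of two squares iff every prime p ≡ 3 (mod 4) appears to even power.
All primes ≡ 3 (mod 4) appear to even power.
Search a = 0, 1, 2, … for 1570 - a² a perfect square: first hit at a = 7: 1570 - 49 = 1521 = 39².
1570 = 7² + 39² = 49 + 1521 ✓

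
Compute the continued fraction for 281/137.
[2; 19, 1, 1, 3]

Euclidean algorithm steps:
281 = 2 × 137 + 7
137 = 19 × 7 + 4
7 = 1 × 4 + 3
4 = 1 × 3 + 1
3 = 3 × 1 + 0
Continued fraction: [2; 19, 1, 1, 3]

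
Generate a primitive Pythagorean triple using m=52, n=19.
(2343, 1976, 3065)

Euclid's formula: a = m² - n², b = 2mn, c = m² + n²
m = 52, n = 19
a = 52² - 19² = 2704 - 361 = 2343
b = 2 × 52 × 19 = 1976
c = 52² + 19² = 2704 + 361 = 3065
Verification: 2343² + 1976² = 5489649 + 3904576 = 9394225 = 3065² ✓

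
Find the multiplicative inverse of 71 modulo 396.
251

gcd(71, 396) = 1, so the inverse exists.
Extended Euclidean algorithm on (396, 71):
396 = 5 × 71 + 41  ⟹  41 = (1)·396 + (-5)·71
71 = 1 × 41 + 30  ⟹  30 = (-1)·396 + (6)·71
41 = 1 × 30 + 11  ⟹  11 = (2)·396 + (-11)·71
30 = 2 × 11 + 8  ⟹  8 = (-5)·396 + (28)·71
11 = 1 × 8 + 3  ⟹  3 = (7)·396 + (-39)·71
8 = 2 × 3 + 2  ⟹  2 = (-19)·396 + (106)·71
3 = 1 × 2 + 1  ⟹  1 = (26)·396 + (-145)·71
So (-145)·71 ≡ 1 (mod 396), i.e. 71^(-1) ≡ -145 ≡ 251 (mod 396).
Check: 71 × 251 = 17821 ≡ 1 (mod 396)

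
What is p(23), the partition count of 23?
1255

p(n) counts ways to write n as a sum of positive integers (order ignored).
Euler's pentagonal recurrence: p(k) = p(k-1) + p(k-2) - p(k-5) - p(k-7) + p(k-12) + p(k-15) - ... (offsets j(3j∓1)/2, signs ++--, p(0)=1, p(<0)=0).
DP table for k = 0..22: p(0)=1, p(1)=1, p(2)=2, p(3)=3, p(4)=5, p(5)=7, p(6)=11, p(7)=15, p(8)=22, p(9)=30, p(10)=42, p(11)=56, p(12)=77, p(13)=101, p(14)=135, p(15)=176, p(16)=231, p(17)=297, p(18)=385, p(19)=490, p(20)=627, p(21)=792, p(22)=1002.
Final step: p(23) = p(22) + p(21) - p(18) - p(16) + p(11) + p(8) - p(1)
= 1002 + 792 - 385 - 231 + 56 + 22 - 1
= 1255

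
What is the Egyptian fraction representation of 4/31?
1/8 + 1/248

Greedy algorithm:
4/31: ceiling(31/4) = 8, use 1/8
1/248: ceiling(248/1) = 248, use 1/248
Result: 4/31 = 1/8 + 1/248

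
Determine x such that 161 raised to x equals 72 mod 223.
8

Baby-step giant-step with step n = ⌈√223⌉ = 15.
Baby steps 161^j mod 223 (j:value) for j=0..14: 0:1, 1:161, 2:53, 3:59, 4:133, 5:5, 6:136, 7:42, 8:72, 9:219, 10:25, 11:11, 12:210, 13:137, 14:203.
h = 72 is already in the table at j=8, so x = 8.
Check: 161^8 ≡ 72 (mod 223).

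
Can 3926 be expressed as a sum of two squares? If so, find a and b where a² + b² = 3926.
Not possible

Factorization: 3926 = 2 × 13 × 151
By Fermat: n is sum of two squares iff every prime p ≡ 3 (mod 4) appears to even power.
Prime(s) ≡ 3 (mod 4) with odd exponent: [(151, 1)]
Therefore 3926 cannot be expressed as a² + b².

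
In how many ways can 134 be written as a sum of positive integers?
8149040695

p(n) counts ways to write n as a sum of positive integers (order ignored).
Euler's pentagonal recurrence: p(k) = p(k-1) + p(k-2) - p(k-5) - p(k-7) + p(k-12) + p(k-15) - ... (offsets j(3j∓1)/2, signs ++--, p(0)=1, p(<0)=0).
DP table for k = 0..133: p(0)=1, p(1)=1, p(2)=2, p(3)=3, p(4)=5, p(5)=7, p(6)=11, p(7)=15, p(8)=22, p(9)=30, p(10)=42, p(11)=56, p(12)=77, p(13)=101, p(14)=135, p(15)=176, p(16)=231, p(17)=297, p(18)=385, p(19)=490, p(20)=627, p(21)=792, p(22)=1002, p(23)=1255, p(24)=1575, p(25)=1958, p(26)=2436, p(27)=3010, p(28)=3718, p(29)=4565, p(30)=5604, p(31)=6842, p(32)=8349, p(33)=10143, p(34)=12310, p(35)=14883, p(36)=17977, p(37)=21637, p(38)=26015, p(39)=31185, p(40)=37338, p(41)=44583, p(42)=53174, p(43)=63261, p(44)=75175, p(45)=89134, p(46)=105558, p(47)=124754, p(48)=147273, p(49)=173525, p(50)=204226, p(51)=239943, p(52)=281589, p(53)=329931, p(54)=386155, p(55)=451276, p(56)=526823, p(57)=614154, p(58)=715220, p(59)=831820, p(60)=966467, p(61)=1121505, p(62)=1300156, p(63)=1505499, p(64)=1741630, p(65)=2012558, p(66)=2323520, p(67)=2679689, p(68)=3087735, p(69)=3554345, p(70)=4087968, p(71)=4697205, p(72)=5392783, p(73)=6185689, p(74)=7089500, p(75)=8118264, p(76)=9289091, p(77)=10619863, p(78)=12132164, p(79)=13848650, p(80)=15796476, p(81)=18004327, p(82)=20506255, p(83)=23338469, p(84)=26543660, p(85)=30167357, p(86)=34262962, p(87)=38887673, p(88)=44108109, p(89)=49995925, p(90)=56634173, p(91)=64112359, p(92)=72533807, p(93)=82010177, p(94)=92669720, p(95)=104651419, p(96)=118114304, p(97)=133230930, p(98)=150198136, p(99)=169229875, p(100)=190569292, p(101)=214481126, p(102)=241265379, p(103)=271248950, p(104)=304801365, p(105)=342325709, p(106)=384276336, p(107)=431149389, p(108)=483502844, p(109)=541946240, p(110)=607163746, p(111)=679903203, p(112)=761002156, p(113)=851376628, p(114)=952050665, p(115)=1064144451, p(116)=1188908248, p(117)=1327710076, p(118)=1482074143, p(119)=1653668665, p(120)=1844349560, p(121)=2056148051, p(122)=2291320912, p(123)=2552338241, p(124)=2841940500, p(125)=3163127352, p(126)=3519222692, p(127)=3913864295, p(128)=4351078600, p(129)=4835271870, p(130)=5371315400, p(131)=5964539504, p(132)=6620830889, p(133)=7346629512.
Final step: p(134) = p(133) + p(132) - p(129) - p(127) + p(122) + p(119) - p(112) - p(108) + p(99) + p(94) - p(83) - p(77) + p(64) + p(57) - p(42) - p(34) + p(17) + p(8)
= 7346629512 + 6620830889 - 4835271870 - 3913864295 + 2291320912 + 1653668665 - 761002156 - 483502844 + 169229875 + 92669720 - 23338469 - 10619863 + 1741630 + 614154 - 53174 - 12310 + 297 + 22
= 8149040695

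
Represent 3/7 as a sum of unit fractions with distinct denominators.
1/3 + 1/11 + 1/231

Greedy algorithm:
3/7: ceiling(7/3) = 3, use 1/3
2/21: ceiling(21/2) = 11, use 1/11
1/231: ceiling(231/1) = 231, use 1/231
Result: 3/7 = 1/3 + 1/11 + 1/231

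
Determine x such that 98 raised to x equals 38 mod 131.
112

Baby-step giant-step with step n = ⌈√131⌉ = 12.
Baby steps 98^j mod 131 (j:value) for j=0..11: 0:1, 1:98, 2:41, 3:88, 4:109, 5:71, 6:15, 7:29, 8:91, 9:10, 10:63, 11:17.
Giant-step multiplier: 98^(-12) ≡ 98^(130-12) = 98^118 ≡ 46 (mod 131).
Giant steps γ_i = 38·46^i mod 131: γ_0=38, γ_1=45, γ_2=105, γ_3=114, γ_4=4, γ_5=53, γ_6=80, γ_7=12, γ_8=28, γ_9=109 (in table at j=4).
x = i·n + j = 9·12 + 4 = 112.
Check: 98^112 ≡ 38 (mod 131).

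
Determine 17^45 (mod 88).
65

Repeated squaring. Binary of 45 = 101101.
17^1 ≡ 17 (mod 88); 17^2 ≡ 25 (mod 88); 17^4 ≡ 9 (mod 88); 17^8 ≡ 81 (mod 88); 17^16 ≡ 49 (mod 88); 17^32 ≡ 25 (mod 88)
17^45 = 17^1 × 17^4 × 17^8 × 17^32 ≡ 65 (mod 88)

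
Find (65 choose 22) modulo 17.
5

Using Lucas' theorem:
Write n=65 and k=22 in base 17:
n in base 17: [3, 14]
k in base 17: [1, 5]
C(65,22) mod 17 = ∏ C(n_i, k_i) mod 17
Digit binomials (mod 17): C(3,1) = 3; C(14,5) = 2002 ≡ 13
Product: 3 × 13 = 39 ≡ 5 (mod 17)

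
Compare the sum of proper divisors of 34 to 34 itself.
deficient

Proper divisors of 34: sum = 1 + 2 + 17 = 20
Since 20 < 34, 34 is deficient.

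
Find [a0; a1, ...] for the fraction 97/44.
[2; 4, 1, 8]

Euclidean algorithm steps:
97 = 2 × 44 + 9
44 = 4 × 9 + 8
9 = 1 × 8 + 1
8 = 8 × 1 + 0
Continued fraction: [2; 4, 1, 8]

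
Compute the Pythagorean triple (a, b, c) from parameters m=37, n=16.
(1113, 1184, 1625)

Euclid's formula: a = m² - n², b = 2mn, c = m² + n²
m = 37, n = 16
a = 37² - 16² = 1369 - 256 = 1113
b = 2 × 37 × 16 = 1184
c = 37² + 16² = 1369 + 256 = 1625
Verification: 1113² + 1184² = 1238769 + 1401856 = 2640625 = 1625² ✓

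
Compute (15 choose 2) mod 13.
1

Using Lucas' theorem:
Write n=15 and k=2 in base 13:
n in base 13: [1, 2]
k in base 13: [0, 2]
C(15,2) mod 13 = ∏ C(n_i, k_i) mod 13
Digit binomials (mod 13): C(1,0) = 1; C(2,2) = 1
Product: 1 × 1 = 1 ≡ 1 (mod 13)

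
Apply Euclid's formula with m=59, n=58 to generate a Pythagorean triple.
(117, 6844, 6845)

Euclid's formula: a = m² - n², b = 2mn, c = m² + n²
m = 59, n = 58
a = 59² - 58² = 3481 - 3364 = 117
b = 2 × 59 × 58 = 6844
c = 59² + 58² = 3481 + 3364 = 6845
Verification: 117² + 6844² = 13689 + 46840336 = 46854025 = 6845² ✓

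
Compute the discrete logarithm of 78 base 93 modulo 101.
12

Baby-step giant-step with step n = ⌈√101⌉ = 11.
Baby steps 93^j mod 101 (j:value) for j=0..10: 0:1, 1:93, 2:64, 3:94, 4:56, 5:57, 6:49, 7:12, 8:5, 9:61, 10:17.
Giant-step multiplier: 93^(-11) ≡ 93^(100-11) = 93^89 ≡ 75 (mod 101).
Giant steps γ_i = 78·75^i mod 101: γ_0=78, γ_1=93 (in table at j=1).
x = i·n + j = 1·11 + 1 = 12.
Check: 93^12 ≡ 78 (mod 101).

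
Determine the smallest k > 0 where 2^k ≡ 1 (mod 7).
3

7 is prime, so ord(2) divides φ(7) = 6.
Divisors of 6: 1, 2, 3, 6.
Repeated squaring: 2^1 ≡ 2, 2^2 ≡ 4, 2^4 ≡ 2 (mod 7).
Test 2^d mod 7 for each divisor d in increasing order:
2^1 ≡ 2
2^2 ≡ 4
2^3 = 2^2·2^1 ≡ 1  ← first divisor giving 1
The order is 3.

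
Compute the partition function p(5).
7

p(n) counts ways to write n as a sum of positive integers (order ignored).
Examples: 5; 4 + 1; 3 + 2; 3 + 1 + 1; 2 + 2 + 1; ... (7 total)
p(5) = 7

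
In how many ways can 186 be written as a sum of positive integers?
1171432692373

p(n) counts ways to write n as a sum of positive integers (order ignored).
Euler's pentagonal recurrence: p(k) = p(k-1) + p(k-2) - p(k-5) - p(k-7) + p(k-12) + p(k-15) - ... (offsets j(3j∓1)/2, signs ++--, p(0)=1, p(<0)=0).
DP table for k = 0..185: p(0)=1, p(1)=1, p(2)=2, p(3)=3, p(4)=5, p(5)=7, p(6)=11, p(7)=15, p(8)=22, p(9)=30, p(10)=42, p(11)=56, p(12)=77, p(13)=101, p(14)=135, p(15)=176, p(16)=231, p(17)=297, p(18)=385, p(19)=490, p(20)=627, p(21)=792, p(22)=1002, p(23)=1255, p(24)=1575, p(25)=1958, p(26)=2436, p(27)=3010, p(28)=3718, p(29)=4565, p(30)=5604, p(31)=6842, p(32)=8349, p(33)=10143, p(34)=12310, p(35)=14883, p(36)=17977, p(37)=21637, p(38)=26015, p(39)=31185, p(40)=37338, p(41)=44583, p(42)=53174, p(43)=63261, p(44)=75175, p(45)=89134, p(46)=105558, p(47)=124754, p(48)=147273, p(49)=173525, p(50)=204226, p(51)=239943, p(52)=281589, p(53)=329931, p(54)=386155, p(55)=451276, p(56)=526823, p(57)=614154, p(58)=715220, p(59)=831820, p(60)=966467, p(61)=1121505, p(62)=1300156, p(63)=1505499, p(64)=1741630, p(65)=2012558, p(66)=2323520, p(67)=2679689, p(68)=3087735, p(69)=3554345, p(70)=4087968, p(71)=4697205, p(72)=5392783, p(73)=6185689, p(74)=7089500, p(75)=8118264, p(76)=9289091, p(77)=10619863, p(78)=12132164, p(79)=13848650, p(80)=15796476, p(81)=18004327, p(82)=20506255, p(83)=23338469, p(84)=26543660, p(85)=30167357, p(86)=34262962, p(87)=38887673, p(88)=44108109, p(89)=49995925, p(90)=56634173, p(91)=64112359, p(92)=72533807, p(93)=82010177, p(94)=92669720, p(95)=104651419, p(96)=118114304, p(97)=133230930, p(98)=150198136, p(99)=169229875, p(100)=190569292, p(101)=214481126, p(102)=241265379, p(103)=271248950, p(104)=304801365, p(105)=342325709, p(106)=384276336, p(107)=431149389, p(108)=483502844, p(109)=541946240, p(110)=607163746, p(111)=679903203, p(112)=761002156, p(113)=851376628, p(114)=952050665, p(115)=1064144451, p(116)=1188908248, p(117)=1327710076, p(118)=1482074143, p(119)=1653668665, p(120)=1844349560, p(121)=2056148051, p(122)=2291320912, p(123)=2552338241, p(124)=2841940500, p(125)=3163127352, p(126)=3519222692, p(127)=3913864295, p(128)=4351078600, p(129)=4835271870, p(130)=5371315400, p(131)=5964539504, p(132)=6620830889, p(133)=7346629512, p(134)=8149040695, p(135)=9035836076, p(136)=10015581680, p(137)=11097645016, p(138)=12292341831, p(139)=13610949895, p(140)=15065878135, p(141)=16670689208, p(142)=18440293320, p(143)=20390982757, p(144)=22540654445, p(145)=24908858009, p(146)=27517052599, p(147)=30388671978, p(148)=33549419497, p(149)=37027355200, p(150)=40853235313, p(151)=45060624582, p(152)=49686288421, p(153)=54770336324, p(154)=60356673280, p(155)=66493182097, p(156)=73232243759, p(157)=80630964769, p(158)=88751778802, p(159)=97662728555, p(160)=107438159466, p(161)=118159068427, p(162)=129913904637, p(163)=142798995930, p(164)=156919475295, p(165)=172389800255, p(166)=189334822579, p(167)=207890420102, p(168)=228204732751, p(169)=250438925115, p(170)=274768617130, p(171)=301384802048, p(172)=330495499613, p(173)=362326859895, p(174)=397125074750, p(175)=435157697830, p(176)=476715857290, p(177)=522115831195, p(178)=571701605655, p(179)=625846753120, p(180)=684957390936, p(181)=749474411781, p(182)=819876908323, p(183)=896684817527, p(184)=980462880430, p(185)=1071823774337.
Final step: p(186) = p(185) + p(184) - p(181) - p(179) + p(174) + p(171) - p(164) - p(160) + p(151) + p(146) - p(135) - p(129) + p(116) + p(109) - p(94) - p(86) + p(69) + p(60) - p(41) - p(31) + p(10)
= 1071823774337 + 980462880430 - 749474411781 - 625846753120 + 397125074750 + 301384802048 - 156919475295 - 107438159466 + 45060624582 + 27517052599 - 9035836076 - 4835271870 + 1188908248 + 541946240 - 92669720 - 34262962 + 3554345 + 966467 - 44583 - 6842 + 42
= 1171432692373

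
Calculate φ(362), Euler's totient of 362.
180

362 = 2 × 181
φ(n) = n × ∏(1 - 1/p) for each prime p dividing n
φ(362) = 362 × (1 - 1/2) × (1 - 1/181) = 180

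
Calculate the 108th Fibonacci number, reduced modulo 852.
468

Matrix identity: Q^n = [[F_(n+1), F_n], [F_n, F_(n-1)]] with Q = [[1,1],[1,0]].
n = 108 = 1101100₂. Square-and-multiply, entries mod 852:
Q^1 = [[1,1],[1,0]]
Q^3 = (Q^1)²·Q = [[3,2],[2,1]]
Q^6 = (Q^3)² = [[13,8],[8,5]]
Q^13 = (Q^6)²·Q = [[377,233],[233,144]]
Q^27 = (Q^13)²·Q = [[15,458],[458,409]]
Q^54 = (Q^27)² = [[397,788],[788,461]]
Q^108 = (Q^54)² = [[677,468],[468,209]]
F_108 mod 852 = Q^108[0][1] = 468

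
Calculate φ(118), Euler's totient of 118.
58

118 = 2 × 59
φ(n) = n × ∏(1 - 1/p) for each prime p dividing n
φ(118) = 118 × (1 - 1/2) × (1 - 1/59) = 58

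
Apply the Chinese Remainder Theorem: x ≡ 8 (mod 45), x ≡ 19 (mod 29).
773

Using Chinese Remainder Theorem:
M = 45 × 29 = 1305
M1 = 29, M2 = 45
y1 = 29^(-1) mod 45 = 14
y2 = 45^(-1) mod 29 = 20
x = (8×29×14 + 19×45×20) mod 1305 = 773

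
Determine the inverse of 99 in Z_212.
15

gcd(99, 212) = 1, so the inverse exists.
Extended Euclidean algorithm on (212, 99):
212 = 2 × 99 + 14  ⟹  14 = (1)·212 + (-2)·99
99 = 7 × 14 + 1  ⟹  1 = (-7)·212 + (15)·99
So (15)·99 ≡ 1 (mod 212), i.e. 99^(-1) ≡ 15 (mod 212).
Check: 99 × 15 = 1485 ≡ 1 (mod 212)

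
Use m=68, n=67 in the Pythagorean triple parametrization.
(135, 9112, 9113)

Euclid's formula: a = m² - n², b = 2mn, c = m² + n²
m = 68, n = 67
a = 68² - 67² = 4624 - 4489 = 135
b = 2 × 68 × 67 = 9112
c = 68² + 67² = 4624 + 4489 = 9113
Verification: 135² + 9112² = 18225 + 83028544 = 83046769 = 9113² ✓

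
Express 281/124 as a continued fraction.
[2; 3, 1, 3, 8]

Euclidean algorithm steps:
281 = 2 × 124 + 33
124 = 3 × 33 + 25
33 = 1 × 25 + 8
25 = 3 × 8 + 1
8 = 8 × 1 + 0
Continued fraction: [2; 3, 1, 3, 8]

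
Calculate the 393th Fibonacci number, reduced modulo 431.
267

Matrix identity: Q^n = [[F_(n+1), F_n], [F_n, F_(n-1)]] with Q = [[1,1],[1,0]].
n = 393 = 110001001₂. Square-and-multiply, entries mod 431:
Q^1 = [[1,1],[1,0]]
Q^3 = (Q^1)²·Q = [[3,2],[2,1]]
Q^6 = (Q^3)² = [[13,8],[8,5]]
Q^12 = (Q^6)² = [[233,144],[144,89]]
Q^24 = (Q^12)² = [[31,251],[251,211]]
Q^49 = (Q^24)²·Q = [[145,174],[174,402]]
Q^98 = (Q^49)² = [[12,358],[358,85]]
Q^196 = (Q^98)² = [[301,246],[246,55]]
Q^393 = (Q^196)²·Q = [[350,267],[267,83]]
F_393 mod 431 = Q^393[0][1] = 267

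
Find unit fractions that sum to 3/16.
1/6 + 1/48

Greedy algorithm:
3/16: ceiling(16/3) = 6, use 1/6
1/48: ceiling(48/1) = 48, use 1/48
Result: 3/16 = 1/6 + 1/48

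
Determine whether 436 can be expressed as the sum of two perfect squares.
6² + 20² (a=6, b=20)

Factorization: 436 = 2^2 × 109
By Fermat: n is sum of two squares iff every prime p ≡ 3 (mod 4) appears to even power.
All primes ≡ 3 (mod 4) appear to even power.
Search a = 0, 1, 2, … for 436 - a² a perfect square: first hit at a = 6: 436 - 36 = 400 = 20².
436 = 6² + 20² = 36 + 400 ✓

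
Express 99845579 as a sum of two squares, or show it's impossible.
Not possible

Factorization: 99845579 = 29 × 151^3
By Fermat: n is sum of two squares iff every prime p ≡ 3 (mod 4) appears to even power.
Prime(s) ≡ 3 (mod 4) with odd exponent: [(151, 3)]
Therefore 99845579 cannot be expressed as a² + b².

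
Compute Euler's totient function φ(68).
32

68 = 2^2 × 17
φ(n) = n × ∏(1 - 1/p) for each prime p dividing n
φ(68) = 68 × (1 - 1/2) × (1 - 1/17) = 32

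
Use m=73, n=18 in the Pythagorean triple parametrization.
(5005, 2628, 5653)

Euclid's formula: a = m² - n², b = 2mn, c = m² + n²
m = 73, n = 18
a = 73² - 18² = 5329 - 324 = 5005
b = 2 × 73 × 18 = 2628
c = 73² + 18² = 5329 + 324 = 5653
Verification: 5005² + 2628² = 25050025 + 6906384 = 31956409 = 5653² ✓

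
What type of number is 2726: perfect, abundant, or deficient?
deficient

Proper divisors of 2726: sum = 1 + 2 + 29 + 47 + 58 + 94 + 1363 = 1594
Since 1594 < 2726, 2726 is deficient.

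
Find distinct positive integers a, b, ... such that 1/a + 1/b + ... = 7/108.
1/16 + 1/432

Greedy algorithm:
7/108: ceiling(108/7) = 16, use 1/16
1/432: ceiling(432/1) = 432, use 1/432
Result: 7/108 = 1/16 + 1/432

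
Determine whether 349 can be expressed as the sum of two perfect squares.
5² + 18² (a=5, b=18)

Factorization: 349 = 349
By Fermat: n is sum of two squares iff every prime p ≡ 3 (mod 4) appears to even power.
All primes ≡ 3 (mod 4) appear to even power.
Search a = 0, 1, 2, … for 349 - a² a perfect square: first hit at a = 5: 349 - 25 = 324 = 18².
349 = 5² + 18² = 25 + 324 ✓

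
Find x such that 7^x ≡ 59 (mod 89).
19

Baby-step giant-step with step n = ⌈√89⌉ = 10.
Baby steps 7^j mod 89 (j:value) for j=0..9: 0:1, 1:7, 2:49, 3:76, 4:87, 5:75, 6:80, 7:26, 8:4, 9:28.
Giant-step multiplier: 7^(-10) ≡ 7^(88-10) = 7^78 ≡ 5 (mod 89).
Giant steps γ_i = 59·5^i mod 89: γ_0=59, γ_1=28 (in table at j=9).
x = i·n + j = 1·10 + 9 = 19.
Check: 7^19 ≡ 59 (mod 89).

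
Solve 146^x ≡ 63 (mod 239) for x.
31

Baby-step giant-step with step n = ⌈√239⌉ = 16.
Baby steps 146^j mod 239 (j:value) for j=0..15: 0:1, 1:146, 2:45, 3:117, 4:113, 5:7, 6:66, 7:76, 8:102, 9:74, 10:49, 11:223, 12:54, 13:236, 14:40, 15:104.
Giant-step multiplier: 146^(-16) ≡ 146^(238-16) = 146^222 ≡ 32 (mod 239).
Giant steps γ_i = 63·32^i mod 239: γ_0=63, γ_1=104 (in table at j=15).
x = i·n + j = 1·16 + 15 = 31.
Check: 146^31 ≡ 63 (mod 239).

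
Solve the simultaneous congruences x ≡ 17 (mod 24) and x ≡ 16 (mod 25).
41

Using Chinese Remainder Theorem:
M = 24 × 25 = 600
M1 = 25, M2 = 24
y1 = 25^(-1) mod 24 = 1
y2 = 24^(-1) mod 25 = 24
x = (17×25×1 + 16×24×24) mod 600 = 41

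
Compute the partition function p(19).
490

p(n) counts ways to write n as a sum of positive integers (order ignored).
Euler's pentagonal recurrence: p(k) = p(k-1) + p(k-2) - p(k-5) - p(k-7) + p(k-12) + p(k-15) - ... (offsets j(3j∓1)/2, signs ++--, p(0)=1, p(<0)=0).
DP table for k = 0..18: p(0)=1, p(1)=1, p(2)=2, p(3)=3, p(4)=5, p(5)=7, p(6)=11, p(7)=15, p(8)=22, p(9)=30, p(10)=42, p(11)=56, p(12)=77, p(13)=101, p(14)=135, p(15)=176, p(16)=231, p(17)=297, p(18)=385.
Final step: p(19) = p(18) + p(17) - p(14) - p(12) + p(7) + p(4)
= 385 + 297 - 135 - 77 + 15 + 5
= 490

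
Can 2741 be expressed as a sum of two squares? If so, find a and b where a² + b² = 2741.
25² + 46² (a=25, b=46)

Factorization: 2741 = 2741
By Fermat: n is sum of two squares iff every prime p ≡ 3 (mod 4) appears to even power.
All primes ≡ 3 (mod 4) appear to even power.
Search a = 0, 1, 2, … for 2741 - a² a perfect square: first hit at a = 25: 2741 - 625 = 2116 = 46².
2741 = 25² + 46² = 625 + 2116 ✓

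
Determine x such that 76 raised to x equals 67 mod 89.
56

Baby-step giant-step with step n = ⌈√89⌉ = 10.
Baby steps 76^j mod 89 (j:value) for j=0..9: 0:1, 1:76, 2:80, 3:28, 4:81, 5:15, 6:72, 7:43, 8:64, 9:58.
Giant-step multiplier: 76^(-10) ≡ 76^(88-10) = 76^78 ≡ 36 (mod 89).
Giant steps γ_i = 67·36^i mod 89: γ_0=67, γ_1=9, γ_2=57, γ_3=5, γ_4=2, γ_5=72 (in table at j=6).
x = i·n + j = 5·10 + 6 = 56.
Check: 76^56 ≡ 67 (mod 89).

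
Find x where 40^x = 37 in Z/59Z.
19

Baby-step giant-step with step n = ⌈√59⌉ = 8.
Baby steps 40^j mod 59 (j:value) for j=0..7: 0:1, 1:40, 2:7, 3:44, 4:49, 5:13, 6:48, 7:32.
Giant-step multiplier: 40^(-8) ≡ 40^(58-8) = 40^50 ≡ 36 (mod 59).
Giant steps γ_i = 37·36^i mod 59: γ_0=37, γ_1=34, γ_2=44 (in table at j=3).
x = i·n + j = 2·8 + 3 = 19.
Check: 40^19 ≡ 37 (mod 59).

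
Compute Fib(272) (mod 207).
48

Matrix identity: Q^n = [[F_(n+1), F_n], [F_n, F_(n-1)]] with Q = [[1,1],[1,0]].
n = 272 = 100010000₂. Square-and-multiply, entries mod 207:
Q^1 = [[1,1],[1,0]]
Q^2 = (Q^1)² = [[2,1],[1,1]]
Q^4 = (Q^2)² = [[5,3],[3,2]]
Q^8 = (Q^4)² = [[34,21],[21,13]]
Q^17 = (Q^8)²·Q = [[100,148],[148,159]]
Q^34 = (Q^17)² = [[26,37],[37,196]]
Q^68 = (Q^34)² = [[182,141],[141,41]]
Q^136 = (Q^68)² = [[13,186],[186,34]]
Q^272 = (Q^136)² = [[196,48],[48,148]]
F_272 mod 207 = Q^272[0][1] = 48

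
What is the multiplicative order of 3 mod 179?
89

179 is prime, so ord(3) divides φ(179) = 178.
Divisors of 178: 1, 2, 89, 178.
Repeated squaring: 3^1 ≡ 3, 3^2 ≡ 9, 3^4 ≡ 81, 3^8 ≡ 117, 3^16 ≡ 85, 3^32 ≡ 65, 3^64 ≡ 108, 3^128 ≡ 29 (mod 179).
Test 3^d mod 179 for each divisor d in increasing order:
3^1 ≡ 3
3^2 ≡ 9
3^89 = 3^64·3^16·3^8·3^1 ≡ 1  ← first divisor giving 1
The order is 89.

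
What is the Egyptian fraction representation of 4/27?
1/7 + 1/189

Greedy algorithm:
4/27: ceiling(27/4) = 7, use 1/7
1/189: ceiling(189/1) = 189, use 1/189
Result: 4/27 = 1/7 + 1/189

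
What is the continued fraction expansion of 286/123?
[2; 3, 13, 3]

Euclidean algorithm steps:
286 = 2 × 123 + 40
123 = 3 × 40 + 3
40 = 13 × 3 + 1
3 = 3 × 1 + 0
Continued fraction: [2; 3, 13, 3]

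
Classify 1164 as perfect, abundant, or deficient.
abundant

Proper divisors of 1164: sum = 1 + 2 + 3 + 4 + 6 + 12 + 97 + 194 + 291 + 388 + 582 = 1580
Since 1580 > 1164, 1164 is abundant.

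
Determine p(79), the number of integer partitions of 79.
13848650

p(n) counts ways to write n as a sum of positive integers (order ignored).
Euler's pentagonal recurrence: p(k) = p(k-1) + p(k-2) - p(k-5) - p(k-7) + p(k-12) + p(k-15) - ... (offsets j(3j∓1)/2, signs ++--, p(0)=1, p(<0)=0).
DP table for k = 0..78: p(0)=1, p(1)=1, p(2)=2, p(3)=3, p(4)=5, p(5)=7, p(6)=11, p(7)=15, p(8)=22, p(9)=30, p(10)=42, p(11)=56, p(12)=77, p(13)=101, p(14)=135, p(15)=176, p(16)=231, p(17)=297, p(18)=385, p(19)=490, p(20)=627, p(21)=792, p(22)=1002, p(23)=1255, p(24)=1575, p(25)=1958, p(26)=2436, p(27)=3010, p(28)=3718, p(29)=4565, p(30)=5604, p(31)=6842, p(32)=8349, p(33)=10143, p(34)=12310, p(35)=14883, p(36)=17977, p(37)=21637, p(38)=26015, p(39)=31185, p(40)=37338, p(41)=44583, p(42)=53174, p(43)=63261, p(44)=75175, p(45)=89134, p(46)=105558, p(47)=124754, p(48)=147273, p(49)=173525, p(50)=204226, p(51)=239943, p(52)=281589, p(53)=329931, p(54)=386155, p(55)=451276, p(56)=526823, p(57)=614154, p(58)=715220, p(59)=831820, p(60)=966467, p(61)=1121505, p(62)=1300156, p(63)=1505499, p(64)=1741630, p(65)=2012558, p(66)=2323520, p(67)=2679689, p(68)=3087735, p(69)=3554345, p(70)=4087968, p(71)=4697205, p(72)=5392783, p(73)=6185689, p(74)=7089500, p(75)=8118264, p(76)=9289091, p(77)=10619863, p(78)=12132164.
Final step: p(79) = p(78) + p(77) - p(74) - p(72) + p(67) + p(64) - p(57) - p(53) + p(44) + p(39) - p(28) - p(22) + p(9) + p(2)
= 12132164 + 10619863 - 7089500 - 5392783 + 2679689 + 1741630 - 614154 - 329931 + 75175 + 31185 - 3718 - 1002 + 30 + 2
= 13848650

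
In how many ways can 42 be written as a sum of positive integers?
53174

p(n) counts ways to write n as a sum of positive integers (order ignored).
Euler's pentagonal recurrence: p(k) = p(k-1) + p(k-2) - p(k-5) - p(k-7) + p(k-12) + p(k-15) - ... (offsets j(3j∓1)/2, signs ++--, p(0)=1, p(<0)=0).
DP table for k = 0..41: p(0)=1, p(1)=1, p(2)=2, p(3)=3, p(4)=5, p(5)=7, p(6)=11, p(7)=15, p(8)=22, p(9)=30, p(10)=42, p(11)=56, p(12)=77, p(13)=101, p(14)=135, p(15)=176, p(16)=231, p(17)=297, p(18)=385, p(19)=490, p(20)=627, p(21)=792, p(22)=1002, p(23)=1255, p(24)=1575, p(25)=1958, p(26)=2436, p(27)=3010, p(28)=3718, p(29)=4565, p(30)=5604, p(31)=6842, p(32)=8349, p(33)=10143, p(34)=12310, p(35)=14883, p(36)=17977, p(37)=21637, p(38)=26015, p(39)=31185, p(40)=37338, p(41)=44583.
Final step: p(42) = p(41) + p(40) - p(37) - p(35) + p(30) + p(27) - p(20) - p(16) + p(7) + p(2)
= 44583 + 37338 - 21637 - 14883 + 5604 + 3010 - 627 - 231 + 15 + 2
= 53174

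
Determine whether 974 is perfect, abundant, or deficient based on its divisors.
deficient

Proper divisors of 974: sum = 1 + 2 + 487 = 490
Since 490 < 974, 974 is deficient.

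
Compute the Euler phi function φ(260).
96

260 = 2^2 × 5 × 13
φ(n) = n × ∏(1 - 1/p) for each prime p dividing n
φ(260) = 260 × (1 - 1/2) × (1 - 1/5) × (1 - 1/13) = 96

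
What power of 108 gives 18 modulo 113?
42

Baby-step giant-step with step n = ⌈√113⌉ = 11.
Baby steps 108^j mod 113 (j:value) for j=0..10: 0:1, 1:108, 2:25, 3:101, 4:60, 5:39, 6:31, 7:71, 8:97, 9:80, 10:52.
Giant-step multiplier: 108^(-11) ≡ 108^(112-11) = 108^101 ≡ 103 (mod 113).
Giant steps γ_i = 18·103^i mod 113: γ_0=18, γ_1=46, γ_2=105, γ_3=80 (in table at j=9).
x = i·n + j = 3·11 + 9 = 42.
Check: 108^42 ≡ 18 (mod 113).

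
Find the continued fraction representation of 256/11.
[23; 3, 1, 2]

Euclidean algorithm steps:
256 = 23 × 11 + 3
11 = 3 × 3 + 2
3 = 1 × 2 + 1
2 = 2 × 1 + 0
Continued fraction: [23; 3, 1, 2]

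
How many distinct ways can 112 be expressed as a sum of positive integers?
761002156

p(n) counts ways to write n as a sum of positive integers (order ignored).
Euler's pentagonal recurrence: p(k) = p(k-1) + p(k-2) - p(k-5) - p(k-7) + p(k-12) + p(k-15) - ... (offsets j(3j∓1)/2, signs ++--, p(0)=1, p(<0)=0).
DP table for k = 0..111: p(0)=1, p(1)=1, p(2)=2, p(3)=3, p(4)=5, p(5)=7, p(6)=11, p(7)=15, p(8)=22, p(9)=30, p(10)=42, p(11)=56, p(12)=77, p(13)=101, p(14)=135, p(15)=176, p(16)=231, p(17)=297, p(18)=385, p(19)=490, p(20)=627, p(21)=792, p(22)=1002, p(23)=1255, p(24)=1575, p(25)=1958, p(26)=2436, p(27)=3010, p(28)=3718, p(29)=4565, p(30)=5604, p(31)=6842, p(32)=8349, p(33)=10143, p(34)=12310, p(35)=14883, p(36)=17977, p(37)=21637, p(38)=26015, p(39)=31185, p(40)=37338, p(41)=44583, p(42)=53174, p(43)=63261, p(44)=75175, p(45)=89134, p(46)=105558, p(47)=124754, p(48)=147273, p(49)=173525, p(50)=204226, p(51)=239943, p(52)=281589, p(53)=329931, p(54)=386155, p(55)=451276, p(56)=526823, p(57)=614154, p(58)=715220, p(59)=831820, p(60)=966467, p(61)=1121505, p(62)=1300156, p(63)=1505499, p(64)=1741630, p(65)=2012558, p(66)=2323520, p(67)=2679689, p(68)=3087735, p(69)=3554345, p(70)=4087968, p(71)=4697205, p(72)=5392783, p(73)=6185689, p(74)=7089500, p(75)=8118264, p(76)=9289091, p(77)=10619863, p(78)=12132164, p(79)=13848650, p(80)=15796476, p(81)=18004327, p(82)=20506255, p(83)=23338469, p(84)=26543660, p(85)=30167357, p(86)=34262962, p(87)=38887673, p(88)=44108109, p(89)=49995925, p(90)=56634173, p(91)=64112359, p(92)=72533807, p(93)=82010177, p(94)=92669720, p(95)=104651419, p(96)=118114304, p(97)=133230930, p(98)=150198136, p(99)=169229875, p(100)=190569292, p(101)=214481126, p(102)=241265379, p(103)=271248950, p(104)=304801365, p(105)=342325709, p(106)=384276336, p(107)=431149389, p(108)=483502844, p(109)=541946240, p(110)=607163746, p(111)=679903203.
Final step: p(112) = p(111) + p(110) - p(107) - p(105) + p(100) + p(97) - p(90) - p(86) + p(77) + p(72) - p(61) - p(55) + p(42) + p(35) - p(20) - p(12)
= 679903203 + 607163746 - 431149389 - 342325709 + 190569292 + 133230930 - 56634173 - 34262962 + 10619863 + 5392783 - 1121505 - 451276 + 53174 + 14883 - 627 - 77
= 761002156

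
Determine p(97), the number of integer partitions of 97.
133230930

p(n) counts ways to write n as a sum of positive integers (order ignored).
Euler's pentagonal recurrence: p(k) = p(k-1) + p(k-2) - p(k-5) - p(k-7) + p(k-12) + p(k-15) - ... (offsets j(3j∓1)/2, signs ++--, p(0)=1, p(<0)=0).
DP table for k = 0..96: p(0)=1, p(1)=1, p(2)=2, p(3)=3, p(4)=5, p(5)=7, p(6)=11, p(7)=15, p(8)=22, p(9)=30, p(10)=42, p(11)=56, p(12)=77, p(13)=101, p(14)=135, p(15)=176, p(16)=231, p(17)=297, p(18)=385, p(19)=490, p(20)=627, p(21)=792, p(22)=1002, p(23)=1255, p(24)=1575, p(25)=1958, p(26)=2436, p(27)=3010, p(28)=3718, p(29)=4565, p(30)=5604, p(31)=6842, p(32)=8349, p(33)=10143, p(34)=12310, p(35)=14883, p(36)=17977, p(37)=21637, p(38)=26015, p(39)=31185, p(40)=37338, p(41)=44583, p(42)=53174, p(43)=63261, p(44)=75175, p(45)=89134, p(46)=105558, p(47)=124754, p(48)=147273, p(49)=173525, p(50)=204226, p(51)=239943, p(52)=281589, p(53)=329931, p(54)=386155, p(55)=451276, p(56)=526823, p(57)=614154, p(58)=715220, p(59)=831820, p(60)=966467, p(61)=1121505, p(62)=1300156, p(63)=1505499, p(64)=1741630, p(65)=2012558, p(66)=2323520, p(67)=2679689, p(68)=3087735, p(69)=3554345, p(70)=4087968, p(71)=4697205, p(72)=5392783, p(73)=6185689, p(74)=7089500, p(75)=8118264, p(76)=9289091, p(77)=10619863, p(78)=12132164, p(79)=13848650, p(80)=15796476, p(81)=18004327, p(82)=20506255, p(83)=23338469, p(84)=26543660, p(85)=30167357, p(86)=34262962, p(87)=38887673, p(88)=44108109, p(89)=49995925, p(90)=56634173, p(91)=64112359, p(92)=72533807, p(93)=82010177, p(94)=92669720, p(95)=104651419, p(96)=118114304.
Final step: p(97) = p(96) + p(95) - p(92) - p(90) + p(85) + p(82) - p(75) - p(71) + p(62) + p(57) - p(46) - p(40) + p(27) + p(20) - p(5)
= 118114304 + 104651419 - 72533807 - 56634173 + 30167357 + 20506255 - 8118264 - 4697205 + 1300156 + 614154 - 105558 - 37338 + 3010 + 627 - 7
= 133230930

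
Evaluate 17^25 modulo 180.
17

Repeated squaring. Binary of 25 = 11001.
17^1 ≡ 17 (mod 180); 17^2 ≡ 109 (mod 180); 17^4 ≡ 1 (mod 180); 17^8 ≡ 1 (mod 180); 17^16 ≡ 1 (mod 180)
17^25 = 17^1 × 17^8 × 17^16 ≡ 17 (mod 180)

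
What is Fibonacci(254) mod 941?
846

Matrix identity: Q^n = [[F_(n+1), F_n], [F_n, F_(n-1)]] with Q = [[1,1],[1,0]].
n = 254 = 11111110₂. Square-and-multiply, entries mod 941:
Q^1 = [[1,1],[1,0]]
Q^3 = (Q^1)²·Q = [[3,2],[2,1]]
Q^7 = (Q^3)²·Q = [[21,13],[13,8]]
Q^15 = (Q^7)²·Q = [[46,610],[610,377]]
Q^31 = (Q^15)²·Q = [[835,639],[639,196]]
Q^63 = (Q^31)²·Q = [[921,812],[812,109]]
Q^127 = (Q^63)²·Q = [[855,103],[103,752]]
Q^254 = (Q^127)² = [[126,846],[846,221]]
F_254 mod 941 = Q^254[0][1] = 846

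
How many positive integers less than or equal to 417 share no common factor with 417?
276

417 = 3 × 139
φ(n) = n × ∏(1 - 1/p) for each prime p dividing n
φ(417) = 417 × (1 - 1/3) × (1 - 1/139) = 276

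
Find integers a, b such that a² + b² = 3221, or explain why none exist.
14² + 55² (a=14, b=55)

Factorization: 3221 = 3221
By Fermat: n is sum of two squares iff every prime p ≡ 3 (mod 4) appears to even power.
All primes ≡ 3 (mod 4) appear to even power.
Search a = 0, 1, 2, … for 3221 - a² a perfect square: first hit at a = 14: 3221 - 196 = 3025 = 55².
3221 = 14² + 55² = 196 + 3025 ✓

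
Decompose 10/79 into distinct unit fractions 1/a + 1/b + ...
1/8 + 1/632

Greedy algorithm:
10/79: ceiling(79/10) = 8, use 1/8
1/632: ceiling(632/1) = 632, use 1/632
Result: 10/79 = 1/8 + 1/632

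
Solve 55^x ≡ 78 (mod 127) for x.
97

Baby-step giant-step with step n = ⌈√127⌉ = 12.
Baby steps 55^j mod 127 (j:value) for j=0..11: 0:1, 1:55, 2:104, 3:5, 4:21, 5:12, 6:25, 7:105, 8:60, 9:125, 10:17, 11:46.
Giant-step multiplier: 55^(-12) ≡ 55^(126-12) = 55^114 ≡ 38 (mod 127).
Giant steps γ_i = 78·38^i mod 127: γ_0=78, γ_1=43, γ_2=110, γ_3=116, γ_4=90, γ_5=118, γ_6=39, γ_7=85, γ_8=55 (in table at j=1).
x = i·n + j = 8·12 + 1 = 97.
Check: 55^97 ≡ 78 (mod 127).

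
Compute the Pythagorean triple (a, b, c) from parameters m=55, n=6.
(2989, 660, 3061)

Euclid's formula: a = m² - n², b = 2mn, c = m² + n²
m = 55, n = 6
a = 55² - 6² = 3025 - 36 = 2989
b = 2 × 55 × 6 = 660
c = 55² + 6² = 3025 + 36 = 3061
Verification: 2989² + 660² = 8934121 + 435600 = 9369721 = 3061² ✓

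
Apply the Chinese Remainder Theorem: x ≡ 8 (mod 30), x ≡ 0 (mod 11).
308

Using Chinese Remainder Theorem:
M = 30 × 11 = 330
M1 = 11, M2 = 30
y1 = 11^(-1) mod 30 = 11
y2 = 30^(-1) mod 11 = 7
x = (8×11×11 + 0×30×7) mod 330 = 308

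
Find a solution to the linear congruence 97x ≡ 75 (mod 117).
x ≡ 84 (mod 117)

gcd(97, 117) = 1, which divides 75, so solutions exist.
Find 97^(-1) mod 117 by the extended Euclidean algorithm:
117 = 1 × 97 + 20  ⟹  20 = (1)·117 + (-1)·97
97 = 4 × 20 + 17  ⟹  17 = (-4)·117 + (5)·97
20 = 1 × 17 + 3  ⟹  3 = (5)·117 + (-6)·97
17 = 5 × 3 + 2  ⟹  2 = (-29)·117 + (35)·97
3 = 1 × 2 + 1  ⟹  1 = (34)·117 + (-41)·97
So (-41)·97 ≡ 1 (mod 117), i.e. 97^(-1) ≡ -41 ≡ 76 (mod 117).
x ≡ 76 × 75 = 5700 ≡ 84 (mod 117).
Check: 97 × 84 = 8148 ≡ 75 (mod 117).
Unique solution: x ≡ 84 (mod 117)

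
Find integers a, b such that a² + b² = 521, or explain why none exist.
11² + 20² (a=11, b=20)

Factorization: 521 = 521
By Fermat: n is sum of two squares iff every prime p ≡ 3 (mod 4) appears to even power.
All primes ≡ 3 (mod 4) appear to even power.
Search a = 0, 1, 2, … for 521 - a² a perfect square: first hit at a = 11: 521 - 121 = 400 = 20².
521 = 11² + 20² = 121 + 400 ✓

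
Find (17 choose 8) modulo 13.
0

Using Lucas' theorem:
Write n=17 and k=8 in base 13:
n in base 13: [1, 4]
k in base 13: [0, 8]
C(17,8) mod 13 = ∏ C(n_i, k_i) mod 13
Digit binomials (mod 13): C(1,0) = 1; C(4,8) = 0 (k_i > n_i)
Product: 1 × 0 = 0 ≡ 0 (mod 13)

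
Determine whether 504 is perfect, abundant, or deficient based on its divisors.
abundant

Proper divisors of 504: sum = 1 + 2 + 3 + 4 + 6 + 7 + 8 + 9 + ... + 84 + 126 + 168 + 252 (23 divisors) = 1056
Since 1056 > 504, 504 is abundant.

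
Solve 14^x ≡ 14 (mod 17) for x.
1

Baby-step giant-step with step n = ⌈√17⌉ = 5.
Baby steps 14^j mod 17 (j:value) for j=0..4: 0:1, 1:14, 2:9, 3:7, 4:13.
h = 14 is already in the table at j=1, so x = 1.
Check: 14^1 ≡ 14 (mod 17).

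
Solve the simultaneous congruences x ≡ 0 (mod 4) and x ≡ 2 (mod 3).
8

Using Chinese Remainder Theorem:
M = 4 × 3 = 12
M1 = 3, M2 = 4
y1 = 3^(-1) mod 4 = 3
y2 = 4^(-1) mod 3 = 1
x = (0×3×3 + 2×4×1) mod 12 = 8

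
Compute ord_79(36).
39

79 is prime, so ord(36) divides φ(79) = 78.
Divisors of 78: 1, 2, 3, 6, 13, 26, 39, 78.
Repeated squaring: 36^1 ≡ 36, 36^2 ≡ 32, 36^4 ≡ 76, 36^8 ≡ 9, 36^16 ≡ 2, 36^32 ≡ 4, 36^64 ≡ 16 (mod 79).
Test 36^d mod 79 for each divisor d in increasing order:
36^1 ≡ 36
36^2 ≡ 32
36^3 = 36^2·36^1 ≡ 46
36^6 = 36^4·36^2 ≡ 62
36^13 = 36^8·36^4·36^1 ≡ 55
36^26 = 36^16·36^8·36^2 ≡ 23
36^39 = 36^32·36^4·36^2·36^1 ≡ 1  ← first divisor giving 1
The order is 39.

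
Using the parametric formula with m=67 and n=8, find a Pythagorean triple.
(4425, 1072, 4553)

Euclid's formula: a = m² - n², b = 2mn, c = m² + n²
m = 67, n = 8
a = 67² - 8² = 4489 - 64 = 4425
b = 2 × 67 × 8 = 1072
c = 67² + 8² = 4489 + 64 = 4553
Verification: 4425² + 1072² = 19580625 + 1149184 = 20729809 = 4553² ✓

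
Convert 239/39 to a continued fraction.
[6; 7, 1, 4]

Euclidean algorithm steps:
239 = 6 × 39 + 5
39 = 7 × 5 + 4
5 = 1 × 4 + 1
4 = 4 × 1 + 0
Continued fraction: [6; 7, 1, 4]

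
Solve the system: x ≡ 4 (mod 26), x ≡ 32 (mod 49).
914

Using Chinese Remainder Theorem:
M = 26 × 49 = 1274
M1 = 49, M2 = 26
y1 = 49^(-1) mod 26 = 17
y2 = 26^(-1) mod 49 = 17
x = (4×49×17 + 32×26×17) mod 1274 = 914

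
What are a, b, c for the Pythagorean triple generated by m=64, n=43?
(2247, 5504, 5945)

Euclid's formula: a = m² - n², b = 2mn, c = m² + n²
m = 64, n = 43
a = 64² - 43² = 4096 - 1849 = 2247
b = 2 × 64 × 43 = 5504
c = 64² + 43² = 4096 + 1849 = 5945
Verification: 2247² + 5504² = 5049009 + 30294016 = 35343025 = 5945² ✓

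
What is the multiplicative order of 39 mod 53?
52

53 is prime, so ord(39) divides φ(53) = 52.
Divisors of 52: 1, 2, 4, 13, 26, 52.
Repeated squaring: 39^1 ≡ 39, 39^2 ≡ 37, 39^4 ≡ 44, 39^8 ≡ 28, 39^16 ≡ 42, 39^32 ≡ 15 (mod 53).
Test 39^d mod 53 for each divisor d in increasing order:
39^1 ≡ 39
39^2 ≡ 37
39^4 ≡ 44
39^13 = 39^8·39^4·39^1 ≡ 30
39^26 = 39^16·39^8·39^2 ≡ 52
39^52 = 39^32·39^16·39^4 ≡ 1  ← first divisor giving 1
The order is 52.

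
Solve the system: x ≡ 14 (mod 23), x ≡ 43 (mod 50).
543

Using Chinese Remainder Theorem:
M = 23 × 50 = 1150
M1 = 50, M2 = 23
y1 = 50^(-1) mod 23 = 6
y2 = 23^(-1) mod 50 = 37
x = (14×50×6 + 43×23×37) mod 1150 = 543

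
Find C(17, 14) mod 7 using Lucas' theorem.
1

Using Lucas' theorem:
Write n=17 and k=14 in base 7:
n in base 7: [2, 3]
k in base 7: [2, 0]
C(17,14) mod 7 = ∏ C(n_i, k_i) mod 7
Digit binomials (mod 7): C(2,2) = 1; C(3,0) = 1
Product: 1 × 1 = 1 ≡ 1 (mod 7)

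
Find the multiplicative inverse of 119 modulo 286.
137

gcd(119, 286) = 1, so the inverse exists.
Extended Euclidean algorithm on (286, 119):
286 = 2 × 119 + 48  ⟹  48 = (1)·286 + (-2)·119
119 = 2 × 48 + 23  ⟹  23 = (-2)·286 + (5)·119
48 = 2 × 23 + 2  ⟹  2 = (5)·286 + (-12)·119
23 = 11 × 2 + 1  ⟹  1 = (-57)·286 + (137)·119
So (137)·119 ≡ 1 (mod 286), i.e. 119^(-1) ≡ 137 (mod 286).
Check: 119 × 137 = 16303 ≡ 1 (mod 286)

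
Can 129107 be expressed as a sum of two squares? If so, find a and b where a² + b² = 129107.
Not possible

Factorization: 129107 = 11^3 × 97
By Fermat: n is sum of two squares iff every prime p ≡ 3 (mod 4) appears to even power.
Prime(s) ≡ 3 (mod 4) with odd exponent: [(11, 3)]
Therefore 129107 cannot be expressed as a² + b².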